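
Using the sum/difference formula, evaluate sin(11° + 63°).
sin(11° + 63°) = sin 11° cos 63° + cos 11° sin 63° = 0.9613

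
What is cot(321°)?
cot(321°) = -1.235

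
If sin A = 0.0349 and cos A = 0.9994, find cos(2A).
cos(2A) = cos²A - sin²A = 0.9976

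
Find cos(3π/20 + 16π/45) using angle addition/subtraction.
cos(3π/20 + 16π/45) = cos 3π/20 cos 16π/45 - sin 3π/20 sin 16π/45 = -0.01745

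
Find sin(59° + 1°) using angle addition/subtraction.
sin(59° + 1°) = sin 59° cos 1° + cos 59° sin 1° = √3/2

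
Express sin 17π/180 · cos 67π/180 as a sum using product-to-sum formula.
sin 17π/180 cos 67π/180 = (1/2)[sin(17π/180+67π/180) + sin(17π/180-67π/180)]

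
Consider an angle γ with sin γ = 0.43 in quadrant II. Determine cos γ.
cos γ = ±√(1 - sin²γ) = -0.9028 (negative in QII)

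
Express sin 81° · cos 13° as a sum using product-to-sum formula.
sin 81° cos 13° = (1/2)[sin(81°+13°) + sin(81°-13°)]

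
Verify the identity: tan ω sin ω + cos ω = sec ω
LHS = sin²ω/cos ω + cos ω = (sin²ω + cos²ω)/cos ω = 1/cos ω = sec ω = RHS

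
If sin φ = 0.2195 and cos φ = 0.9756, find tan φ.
tan φ = sin φ / cos φ = 0.225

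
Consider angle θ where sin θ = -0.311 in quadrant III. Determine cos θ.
cos θ = ±√(1 - sin²θ) = -0.9504 (negative in QIII)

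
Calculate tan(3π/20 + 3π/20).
tan(3π/20 + 3π/20) = (tan 3π/20 + tan 3π/20)/(1 - tan 3π/20 tan 3π/20) = 1.376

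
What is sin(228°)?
sin(228°) = -0.7431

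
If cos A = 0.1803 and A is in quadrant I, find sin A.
sin A = 0.9836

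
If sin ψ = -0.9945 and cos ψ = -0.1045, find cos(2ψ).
cos(2ψ) = cos²ψ - sin²ψ = -0.9781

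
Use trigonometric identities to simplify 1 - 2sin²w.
1 - 2sin²w = cos(2w) (using Double angle)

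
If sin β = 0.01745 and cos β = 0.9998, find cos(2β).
cos(2β) = cos²β - sin²β = 0.9993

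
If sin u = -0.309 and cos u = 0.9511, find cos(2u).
cos(2u) = cos²u - sin²u = 0.8091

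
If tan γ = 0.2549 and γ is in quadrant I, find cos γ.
cos γ = 0.969 (using tan²γ + 1 = sec²γ)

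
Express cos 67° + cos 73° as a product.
cos 67° + cos 73° = 2 cos(70°) cos(-3°)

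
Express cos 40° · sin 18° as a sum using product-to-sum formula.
cos 40° sin 18° = (1/2)[sin(40°+18°) - sin(40°-18°)]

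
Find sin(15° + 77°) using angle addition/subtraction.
sin(15° + 77°) = sin 15° cos 77° + cos 15° sin 77° = 0.9994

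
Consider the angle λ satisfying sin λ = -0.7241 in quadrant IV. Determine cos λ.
cos λ = √(1 - sin²λ) = 0.6897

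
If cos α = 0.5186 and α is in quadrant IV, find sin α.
sin α = -0.855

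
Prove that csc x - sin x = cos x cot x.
LHS = 1/sin x - sin x = (1 - sin²x)/sin x = cos²x/sin x = cos x · (cos x/sin x) = cos x cot x = RHS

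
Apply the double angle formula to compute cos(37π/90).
cos(37π/90) = cos²37π/180 - sin²37π/180 = 0.2756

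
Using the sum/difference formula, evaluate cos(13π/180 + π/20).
cos(13π/180 + π/20) = cos 13π/180 cos π/20 - sin 13π/180 sin π/20 = 0.9272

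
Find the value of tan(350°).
tan(350°) = -0.1763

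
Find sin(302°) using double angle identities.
sin(302°) = 2 sin 151° cos 151° = -0.848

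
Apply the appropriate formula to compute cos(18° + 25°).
cos(18° + 25°) = cos 18° cos 25° - sin 18° sin 25° = 0.7314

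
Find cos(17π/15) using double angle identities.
cos(17π/15) = cos²17π/30 - sin²17π/30 = -0.9135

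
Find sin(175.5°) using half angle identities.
sin(175.5°) = √((1 - cos 351°)/2) = 0.07846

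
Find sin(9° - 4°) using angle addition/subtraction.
sin(9° - 4°) = sin 9° cos 4° - cos 9° sin 4° = 0.08716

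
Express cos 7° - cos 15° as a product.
cos 7° - cos 15° = -2 sin(11°) sin(-4°)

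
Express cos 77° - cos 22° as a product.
cos 77° - cos 22° = -2 sin(49.5°) sin(27.5°)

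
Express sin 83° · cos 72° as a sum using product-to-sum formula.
sin 83° cos 72° = (1/2)[sin(83°+72°) + sin(83°-72°)]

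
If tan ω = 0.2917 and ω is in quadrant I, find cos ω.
cos ω = 0.96 (using tan²ω + 1 = sec²ω)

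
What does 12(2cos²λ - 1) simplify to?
12(2cos²λ - 1) = 12(cos(2λ)) (using Double angle)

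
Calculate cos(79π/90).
cos(79π/90) = -0.9272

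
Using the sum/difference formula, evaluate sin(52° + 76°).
sin(52° + 76°) = sin 52° cos 76° + cos 52° sin 76° = 0.788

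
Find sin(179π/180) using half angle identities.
sin(179π/180) = √((1 - cos 179π/90)/2) = 0.01745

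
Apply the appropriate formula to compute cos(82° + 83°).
cos(82° + 83°) = cos 82° cos 83° - sin 82° sin 83° = -(√6+√2)/4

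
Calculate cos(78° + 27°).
cos(78° + 27°) = cos 78° cos 27° - sin 78° sin 27° = -(√6-√2)/4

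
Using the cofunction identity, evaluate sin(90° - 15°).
sin(90° - 15°) = cos(15°) = (√6+√2)/4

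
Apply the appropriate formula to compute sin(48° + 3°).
sin(48° + 3°) = sin 48° cos 3° + cos 48° sin 3° = 0.7771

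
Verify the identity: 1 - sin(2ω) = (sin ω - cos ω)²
RHS = sin²ω - 2 sin ω cos ω + cos²ω = (sin²ω + cos²ω) - 2 sin ω cos ω = 1 - sin(2ω) = LHS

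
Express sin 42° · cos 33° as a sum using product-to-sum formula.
sin 42° cos 33° = (1/2)[sin(42°+33°) + sin(42°-33°)]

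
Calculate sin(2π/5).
sin(2π/5) = 0.9511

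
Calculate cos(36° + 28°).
cos(36° + 28°) = cos 36° cos 28° - sin 36° sin 28° = 0.4384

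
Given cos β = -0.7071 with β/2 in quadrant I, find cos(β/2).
cos(β/2) = ±√((1 + cos β)/2); positive since β/2 ∈ QI, so cos(β/2) = 0.3827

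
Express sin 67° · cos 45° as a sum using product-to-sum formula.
sin 67° cos 45° = (1/2)[sin(67°+45°) + sin(67°-45°)]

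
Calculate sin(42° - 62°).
sin(42° - 62°) = sin 42° cos 62° - cos 42° sin 62° = -0.342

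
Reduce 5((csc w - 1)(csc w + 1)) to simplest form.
5((csc w - 1)(csc w + 1)) = 5(cot²w) (using Diff. of squares)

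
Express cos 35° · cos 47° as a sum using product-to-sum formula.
cos 35° cos 47° = (1/2)[cos(35°-47°) + cos(35°+47°)]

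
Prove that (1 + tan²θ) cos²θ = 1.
LHS = sec²θ · cos²θ = (1/cos²θ) · cos²θ = 1 = RHS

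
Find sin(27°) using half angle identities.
sin(27°) = √((1 - cos 54°)/2) = 0.454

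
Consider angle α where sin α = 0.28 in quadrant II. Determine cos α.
cos α = ±√(1 - sin²α) = -0.96 (negative in QII)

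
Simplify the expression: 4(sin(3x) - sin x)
4(sin(3x) - sin x) = 4(2 cos(2x) sin x) (using Sum-to-product)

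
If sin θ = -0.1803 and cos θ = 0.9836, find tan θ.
tan θ = sin θ / cos θ = -0.1833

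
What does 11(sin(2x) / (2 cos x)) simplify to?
11(sin(2x) / (2 cos x)) = 11(sin x) (using Double angle)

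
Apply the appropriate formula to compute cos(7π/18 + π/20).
cos(7π/18 + π/20) = cos 7π/18 cos π/20 - sin 7π/18 sin π/20 = 0.1908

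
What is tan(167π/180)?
tan(167π/180) = -0.2309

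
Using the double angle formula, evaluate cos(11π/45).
cos(11π/45) = cos²11π/90 - sin²11π/90 = 0.7193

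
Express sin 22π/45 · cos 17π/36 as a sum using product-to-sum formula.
sin 22π/45 cos 17π/36 = (1/2)[sin(22π/45+17π/36) + sin(22π/45-17π/36)]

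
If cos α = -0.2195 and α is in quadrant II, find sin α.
sin α = 0.9756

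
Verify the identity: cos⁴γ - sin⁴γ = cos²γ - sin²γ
LHS = (cos²γ - sin²γ)(cos²γ + sin²γ) = (cos²γ - sin²γ) · 1 = cos²γ - sin²γ = RHS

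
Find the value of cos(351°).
cos(351°) = 0.9877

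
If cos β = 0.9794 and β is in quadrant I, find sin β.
sin β = 0.2019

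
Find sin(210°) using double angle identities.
sin(210°) = 2 sin 105° cos 105° = -1/2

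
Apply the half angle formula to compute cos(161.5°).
cos(161.5°) = -√((1 + cos 323°)/2) = -0.9483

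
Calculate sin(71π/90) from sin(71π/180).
sin(71π/90) = 2 sin 71π/180 cos 71π/180 = 0.6157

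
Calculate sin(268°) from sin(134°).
sin(268°) = 2 sin 134° cos 134° = -0.9994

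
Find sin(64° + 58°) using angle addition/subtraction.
sin(64° + 58°) = sin 64° cos 58° + cos 64° sin 58° = 0.848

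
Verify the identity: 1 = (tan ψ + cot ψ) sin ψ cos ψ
RHS = (sin ψ/cos ψ + cos ψ/sin ψ) sin ψ cos ψ = ((sin²ψ + cos²ψ)/(sin ψ cos ψ)) · sin ψ cos ψ = sin²ψ + cos²ψ = 1 = LHS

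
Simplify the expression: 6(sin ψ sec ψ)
6(sin ψ sec ψ) = 6(tan ψ) (using Reciprocal + quotient)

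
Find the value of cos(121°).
cos(121°) = -0.515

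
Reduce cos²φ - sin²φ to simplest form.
cos²φ - sin²φ = cos(2φ) (using Double angle)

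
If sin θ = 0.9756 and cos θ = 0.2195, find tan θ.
tan θ = sin θ / cos θ = 4.445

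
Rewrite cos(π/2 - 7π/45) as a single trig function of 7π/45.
cos(π/2 - 7π/45) = sin(7π/45)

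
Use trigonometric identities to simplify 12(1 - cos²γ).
12(1 - cos²γ) = 12(sin²γ) (using Pythagorean identity)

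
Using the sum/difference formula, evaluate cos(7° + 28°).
cos(7° + 28°) = cos 7° cos 28° - sin 7° sin 28° = 0.8192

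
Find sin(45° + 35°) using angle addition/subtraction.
sin(45° + 35°) = sin 45° cos 35° + cos 45° sin 35° = 0.9848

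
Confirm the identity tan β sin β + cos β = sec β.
LHS = sin²β/cos β + cos β = (sin²β + cos²β)/cos β = 1/cos β = sec β = RHS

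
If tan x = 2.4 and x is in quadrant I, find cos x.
cos x = 0.3846 (using tan²x + 1 = sec²x)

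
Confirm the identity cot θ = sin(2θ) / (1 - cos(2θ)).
RHS = 2 sin θ cos θ / (2sin²θ) = cos θ/sin θ = cot θ = LHS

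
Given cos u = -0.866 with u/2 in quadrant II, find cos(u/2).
cos(u/2) = ±√((1 + cos u)/2); negative since u/2 ∈ QII, so cos(u/2) = -0.2588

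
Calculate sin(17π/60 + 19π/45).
sin(17π/60 + 19π/45) = sin 17π/60 cos 19π/45 + cos 17π/60 sin 19π/45 = 0.7986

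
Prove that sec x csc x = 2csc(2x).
RHS = 2/sin(2x) = 2/(2 sin x cos x) = 1/(sin x cos x) = (1/cos x)(1/sin x) = sec x csc x = LHS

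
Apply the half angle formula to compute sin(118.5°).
sin(118.5°) = √((1 - cos 237°)/2) = 0.8788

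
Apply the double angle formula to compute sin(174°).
sin(174°) = 2 sin 87° cos 87° = 0.1045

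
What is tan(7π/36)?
tan(7π/36) = 0.7002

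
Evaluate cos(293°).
cos(293°) = 0.3907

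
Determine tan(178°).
tan(178°) = -0.03492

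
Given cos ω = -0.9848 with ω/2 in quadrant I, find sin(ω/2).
sin(ω/2) = ±√((1 - cos ω)/2); positive since ω/2 ∈ QI, so sin(ω/2) = 0.9962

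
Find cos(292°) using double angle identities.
cos(292°) = cos²146° - sin²146° = 0.3746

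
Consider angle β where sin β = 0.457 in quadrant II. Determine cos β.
cos β = ±√(1 - sin²β) = -0.8895 (negative in QII)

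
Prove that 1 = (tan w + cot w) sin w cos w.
RHS = (sin w/cos w + cos w/sin w) sin w cos w = ((sin²w + cos²w)/(sin w cos w)) · sin w cos w = sin²w + cos²w = 1 = LHS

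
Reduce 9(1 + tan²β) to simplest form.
9(1 + tan²β) = 9(sec²β) (using Pythagorean identity)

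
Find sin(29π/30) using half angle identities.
sin(29π/30) = √((1 - cos 29π/15)/2) = 0.1045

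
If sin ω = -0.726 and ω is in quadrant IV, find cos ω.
cos ω = 0.6877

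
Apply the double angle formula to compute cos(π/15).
cos(π/15) = cos²π/30 - sin²π/30 = 0.9781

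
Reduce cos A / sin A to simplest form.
cos A / sin A = cot A (using Quotient identity)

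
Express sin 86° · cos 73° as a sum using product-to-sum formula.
sin 86° cos 73° = (1/2)[sin(86°+73°) + sin(86°-73°)]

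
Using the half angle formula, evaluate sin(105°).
sin(105°) = √((1 - cos 210°)/2) = (√6+√2)/4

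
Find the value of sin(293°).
sin(293°) = -0.9205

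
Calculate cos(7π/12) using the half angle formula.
cos(7π/12) = -√((1 + cos 7π/6)/2) = -(√6-√2)/4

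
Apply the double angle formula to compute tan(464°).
tan(464°) = 2 tan 232° / (1 - tan²232°) = -4.011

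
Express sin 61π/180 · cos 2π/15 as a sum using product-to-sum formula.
sin 61π/180 cos 2π/15 = (1/2)[sin(61π/180+2π/15) + sin(61π/180-2π/15)]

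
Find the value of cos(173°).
cos(173°) = -0.9925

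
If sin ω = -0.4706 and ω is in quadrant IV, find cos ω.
cos ω = 0.8823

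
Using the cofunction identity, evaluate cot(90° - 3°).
cot(90° - 3°) = tan(3°) = 0.05241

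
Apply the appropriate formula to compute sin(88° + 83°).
sin(88° + 83°) = sin 88° cos 83° + cos 88° sin 83° = 0.1564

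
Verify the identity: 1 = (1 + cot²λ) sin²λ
RHS = csc²λ · sin²λ = (1/sin²λ) · sin²λ = 1 = LHS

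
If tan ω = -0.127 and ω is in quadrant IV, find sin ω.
sin ω = -0.126 (using tan²ω + 1 = sec²ω)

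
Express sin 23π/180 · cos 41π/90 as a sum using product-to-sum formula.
sin 23π/180 cos 41π/90 = (1/2)[sin(23π/180+41π/90) + sin(23π/180-41π/90)]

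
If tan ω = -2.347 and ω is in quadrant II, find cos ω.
cos ω = -0.392 (using tan²ω + 1 = sec²ω)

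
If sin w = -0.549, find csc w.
csc w = 1/sin w = -1.821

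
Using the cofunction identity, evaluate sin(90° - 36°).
sin(90° - 36°) = cos(36°) = 0.809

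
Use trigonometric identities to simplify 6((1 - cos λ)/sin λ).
6((1 - cos λ)/sin λ) = 6(tan(λ/2)) (using Half angle)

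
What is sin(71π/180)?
sin(71π/180) = 0.9455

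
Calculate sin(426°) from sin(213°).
sin(426°) = 2 sin 213° cos 213° = 0.9135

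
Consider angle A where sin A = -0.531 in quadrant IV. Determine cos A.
cos A = √(1 - sin²A) = 0.8474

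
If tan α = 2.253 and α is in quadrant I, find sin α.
sin α = 0.914 (using tan²α + 1 = sec²α)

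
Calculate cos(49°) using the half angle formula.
cos(49°) = √((1 + cos 98°)/2) = 0.6561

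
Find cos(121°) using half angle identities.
cos(121°) = -√((1 + cos 242°)/2) = -0.515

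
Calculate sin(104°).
sin(104°) = 0.9703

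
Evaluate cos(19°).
cos(19°) = 0.9455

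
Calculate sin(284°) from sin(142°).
sin(284°) = 2 sin 142° cos 142° = -0.9703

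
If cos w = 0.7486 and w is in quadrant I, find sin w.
sin w = 0.663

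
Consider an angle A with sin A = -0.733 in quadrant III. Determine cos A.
cos A = ±√(1 - sin²A) = -0.6802 (negative in QIII)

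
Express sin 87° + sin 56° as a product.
sin 87° + sin 56° = 2 sin(71.5°) cos(15.5°)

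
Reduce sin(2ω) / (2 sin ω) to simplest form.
sin(2ω) / (2 sin ω) = cos ω (using Double angle)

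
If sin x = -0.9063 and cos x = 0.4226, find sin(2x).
sin(2x) = 2 sin x cos x = -0.766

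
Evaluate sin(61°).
sin(61°) = 0.8746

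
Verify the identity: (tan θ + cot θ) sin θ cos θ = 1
LHS = (sin θ/cos θ + cos θ/sin θ) sin θ cos θ = ((sin²θ + cos²θ)/(sin θ cos θ)) · sin θ cos θ = sin²θ + cos²θ = 1 = RHS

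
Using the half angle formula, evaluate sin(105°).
sin(105°) = √((1 - cos 210°)/2) = (√6+√2)/4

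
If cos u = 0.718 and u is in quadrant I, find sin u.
sin u = 0.696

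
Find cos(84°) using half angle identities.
cos(84°) = √((1 + cos 168°)/2) = 0.1045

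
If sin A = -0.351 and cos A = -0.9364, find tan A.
tan A = sin A / cos A = 0.3748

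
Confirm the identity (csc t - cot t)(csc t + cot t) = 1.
LHS = csc²t - cot²t = (1 + cot²t) - cot²t = 1 = RHS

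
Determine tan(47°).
tan(47°) = 1.072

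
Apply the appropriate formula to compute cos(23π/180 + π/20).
cos(23π/180 + π/20) = cos 23π/180 cos π/20 - sin 23π/180 sin π/20 = 0.848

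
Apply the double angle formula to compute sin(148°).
sin(148°) = 2 sin 74° cos 74° = 0.5299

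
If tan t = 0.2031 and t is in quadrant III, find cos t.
cos t = -0.98 (using tan²t + 1 = sec²t)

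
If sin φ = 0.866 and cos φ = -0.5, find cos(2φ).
cos(2φ) = cos²φ - sin²φ = -0.5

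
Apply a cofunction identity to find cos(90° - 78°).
cos(90° - 78°) = sin(78°) = 0.9781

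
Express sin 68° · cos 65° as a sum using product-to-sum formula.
sin 68° cos 65° = (1/2)[sin(68°+65°) + sin(68°-65°)]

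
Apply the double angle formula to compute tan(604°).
tan(604°) = 2 tan 302° / (1 - tan²302°) = 2.05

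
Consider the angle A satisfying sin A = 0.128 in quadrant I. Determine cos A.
cos A = √(1 - sin²A) = 0.9918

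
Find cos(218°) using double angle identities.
cos(218°) = cos²109° - sin²109° = -0.788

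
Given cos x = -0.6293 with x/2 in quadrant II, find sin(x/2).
sin(x/2) = ±√((1 - cos x)/2); positive since x/2 ∈ QII, so sin(x/2) = 0.9026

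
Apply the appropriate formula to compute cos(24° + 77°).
cos(24° + 77°) = cos 24° cos 77° - sin 24° sin 77° = -0.1908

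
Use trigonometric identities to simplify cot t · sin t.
cot t · sin t = cos t (using Quotient identity)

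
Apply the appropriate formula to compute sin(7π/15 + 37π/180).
sin(7π/15 + 37π/180) = sin 7π/15 cos 37π/180 + cos 7π/15 sin 37π/180 = 0.8572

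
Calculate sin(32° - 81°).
sin(32° - 81°) = sin 32° cos 81° - cos 32° sin 81° = -0.7547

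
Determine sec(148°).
sec(148°) = -1.179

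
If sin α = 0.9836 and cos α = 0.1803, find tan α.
tan α = sin α / cos α = 5.455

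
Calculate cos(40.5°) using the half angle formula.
cos(40.5°) = √((1 + cos 81°)/2) = 0.7604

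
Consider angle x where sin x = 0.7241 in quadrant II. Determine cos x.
cos x = ±√(1 - sin²x) = -0.6897 (negative in QII)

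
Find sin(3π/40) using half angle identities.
sin(3π/40) = √((1 - cos 3π/20)/2) = 0.2334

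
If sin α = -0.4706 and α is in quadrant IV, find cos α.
cos α = 0.8823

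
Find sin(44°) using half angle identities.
sin(44°) = √((1 - cos 88°)/2) = 0.6947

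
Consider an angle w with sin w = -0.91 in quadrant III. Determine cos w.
cos w = ±√(1 - sin²w) = -0.4146 (negative in QIII)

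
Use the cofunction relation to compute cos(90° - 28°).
cos(90° - 28°) = sin(28°) = 0.4695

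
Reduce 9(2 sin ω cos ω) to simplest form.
9(2 sin ω cos ω) = 9(sin(2ω)) (using Double angle)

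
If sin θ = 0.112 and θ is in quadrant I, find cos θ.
cos θ = 0.9937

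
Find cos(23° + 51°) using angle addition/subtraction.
cos(23° + 51°) = cos 23° cos 51° - sin 23° sin 51° = 0.2756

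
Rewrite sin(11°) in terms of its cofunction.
sin(11°) = cos(90° - 11°) = cos(79°)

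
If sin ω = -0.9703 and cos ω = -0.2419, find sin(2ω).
sin(2ω) = 2 sin ω cos ω = 0.4694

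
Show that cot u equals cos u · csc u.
RHS = cos u · (1/sin u) = cos u/sin u = cot u = LHS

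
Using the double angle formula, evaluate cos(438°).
cos(438°) = cos²219° - sin²219° = 0.2079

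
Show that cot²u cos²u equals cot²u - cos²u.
RHS = cos²u/sin²u - cos²u = cos²u(1/sin²u - 1) = cos²u · (1 - sin²u)/sin²u = cos²u · cos²u/sin²u = cos²u · cot²u = LHS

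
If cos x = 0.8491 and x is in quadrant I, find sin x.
sin x = 0.5282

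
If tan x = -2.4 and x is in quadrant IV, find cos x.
cos x = 0.3846 (using tan²x + 1 = sec²x)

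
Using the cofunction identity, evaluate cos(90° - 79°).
cos(90° - 79°) = sin(79°) = 0.9816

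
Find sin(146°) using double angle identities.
sin(146°) = 2 sin 73° cos 73° = 0.5592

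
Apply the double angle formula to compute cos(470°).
cos(470°) = cos²235° - sin²235° = -0.342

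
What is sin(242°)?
sin(242°) = -0.8829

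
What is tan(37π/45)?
tan(37π/45) = -0.6249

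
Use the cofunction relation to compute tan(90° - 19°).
tan(90° - 19°) = cot(19°) = 2.904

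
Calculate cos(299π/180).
cos(299π/180) = 0.4848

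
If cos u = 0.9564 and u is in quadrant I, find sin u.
sin u = 0.2921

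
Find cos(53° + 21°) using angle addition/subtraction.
cos(53° + 21°) = cos 53° cos 21° - sin 53° sin 21° = 0.2756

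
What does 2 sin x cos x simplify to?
2 sin x cos x = sin(2x) (using Double angle)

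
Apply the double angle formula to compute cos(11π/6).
cos(11π/6) = cos²11π/12 - sin²11π/12 = √3/2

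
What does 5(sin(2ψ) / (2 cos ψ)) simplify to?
5(sin(2ψ) / (2 cos ψ)) = 5(sin ψ) (using Double angle)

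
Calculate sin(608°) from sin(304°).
sin(608°) = 2 sin 304° cos 304° = -0.9272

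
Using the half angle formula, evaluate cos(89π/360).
cos(89π/360) = √((1 + cos 89π/180)/2) = 0.7133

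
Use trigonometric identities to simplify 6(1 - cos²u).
6(1 - cos²u) = 6(sin²u) (using Pythagorean identity)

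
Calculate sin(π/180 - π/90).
sin(π/180 - π/90) = sin π/180 cos π/90 - cos π/180 sin π/90 = -0.01745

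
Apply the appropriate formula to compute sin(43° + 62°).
sin(43° + 62°) = sin 43° cos 62° + cos 43° sin 62° = (√6+√2)/4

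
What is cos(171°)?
cos(171°) = -0.9877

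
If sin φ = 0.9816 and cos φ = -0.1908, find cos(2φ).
cos(2φ) = cos²φ - sin²φ = -0.9271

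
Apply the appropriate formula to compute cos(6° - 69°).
cos(6° - 69°) = cos 6° cos 69° + sin 6° sin 69° = 0.454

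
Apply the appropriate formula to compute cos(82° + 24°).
cos(82° + 24°) = cos 82° cos 24° - sin 82° sin 24° = -0.2756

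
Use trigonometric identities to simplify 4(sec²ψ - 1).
4(sec²ψ - 1) = 4(tan²ψ) (using Pythagorean identity)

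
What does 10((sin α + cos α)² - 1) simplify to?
10((sin α + cos α)² - 1) = 10(sin(2α)) (using Pythagorean + double angle)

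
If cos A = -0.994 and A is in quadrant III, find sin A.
sin A = -0.1094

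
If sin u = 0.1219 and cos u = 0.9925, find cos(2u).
cos(2u) = cos²u - sin²u = 0.9702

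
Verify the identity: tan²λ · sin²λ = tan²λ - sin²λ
RHS = sin²λ/cos²λ - sin²λ = sin²λ(1/cos²λ - 1) = sin²λ · (1 - cos²λ)/cos²λ = sin²λ · sin²λ/cos²λ = sin²λ · tan²λ = LHS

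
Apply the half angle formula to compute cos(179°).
cos(179°) = -√((1 + cos 358°)/2) = -0.9998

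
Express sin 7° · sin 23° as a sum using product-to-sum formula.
sin 7° sin 23° = (1/2)[cos(7°-23°) - cos(7°+23°)]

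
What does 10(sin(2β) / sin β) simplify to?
10(sin(2β) / sin β) = 10(2 cos β) (using Double angle)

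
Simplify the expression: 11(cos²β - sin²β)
11(cos²β - sin²β) = 11(cos(2β)) (using Double angle)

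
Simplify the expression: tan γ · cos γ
tan γ · cos γ = sin γ (using Quotient identity)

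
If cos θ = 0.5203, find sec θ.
sec θ = 1/cos θ = 1.922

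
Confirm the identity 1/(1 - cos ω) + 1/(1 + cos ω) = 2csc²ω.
LHS = [(1 + cos ω) + (1 - cos ω)] / [(1 - cos ω)(1 + cos ω)] = 2/(1 - cos²ω) = 2/sin²ω = 2csc²ω = RHS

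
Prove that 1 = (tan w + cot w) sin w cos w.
RHS = (sin w/cos w + cos w/sin w) sin w cos w = ((sin²w + cos²w)/(sin w cos w)) · sin w cos w = sin²w + cos²w = 1 = LHS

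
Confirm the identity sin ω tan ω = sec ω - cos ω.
RHS = 1/cos ω - cos ω = (1 - cos²ω)/cos ω = sin²ω/cos ω = sin ω · (sin ω/cos ω) = sin ω tan ω = LHS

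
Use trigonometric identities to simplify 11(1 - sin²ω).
11(1 - sin²ω) = 11(cos²ω) (using Pythagorean identity)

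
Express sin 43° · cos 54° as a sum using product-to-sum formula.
sin 43° cos 54° = (1/2)[sin(43°+54°) + sin(43°-54°)]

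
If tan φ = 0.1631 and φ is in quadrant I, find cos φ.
cos φ = 0.987 (using tan²φ + 1 = sec²φ)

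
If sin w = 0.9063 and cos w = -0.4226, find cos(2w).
cos(2w) = cos²w - sin²w = -0.6428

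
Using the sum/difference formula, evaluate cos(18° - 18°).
cos(18° - 18°) = cos 18° cos 18° + sin 18° sin 18° = 1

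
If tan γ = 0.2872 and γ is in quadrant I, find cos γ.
cos γ = 0.9611 (using tan²γ + 1 = sec²γ)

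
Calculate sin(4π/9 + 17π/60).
sin(4π/9 + 17π/60) = sin 4π/9 cos 17π/60 + cos 4π/9 sin 17π/60 = 0.7547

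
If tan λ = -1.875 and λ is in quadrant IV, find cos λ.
cos λ = 0.4706 (using tan²λ + 1 = sec²λ)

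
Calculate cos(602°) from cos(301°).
cos(602°) = cos²301° - sin²301° = -0.4695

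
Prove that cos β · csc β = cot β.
LHS = cos β · (1/sin β) = cos β/sin β = cot β = RHS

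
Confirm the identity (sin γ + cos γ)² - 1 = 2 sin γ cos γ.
LHS = sin²γ + 2 sin γ cos γ + cos²γ - 1 = (sin²γ + cos²γ) + 2 sin γ cos γ - 1 = 1 + 2 sin γ cos γ - 1 = 2 sin γ cos γ = RHS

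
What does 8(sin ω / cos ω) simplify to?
8(sin ω / cos ω) = 8(tan ω) (using Quotient identity)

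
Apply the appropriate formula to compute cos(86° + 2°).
cos(86° + 2°) = cos 86° cos 2° - sin 86° sin 2° = 0.0349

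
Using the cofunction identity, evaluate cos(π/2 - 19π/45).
cos(π/2 - 19π/45) = sin(19π/45) = 0.9703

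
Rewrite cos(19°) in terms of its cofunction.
cos(19°) = sin(90° - 19°) = sin(71°)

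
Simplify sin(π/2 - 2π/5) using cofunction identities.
sin(π/2 - 2π/5) = cos(2π/5)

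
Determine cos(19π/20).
cos(19π/20) = -0.9877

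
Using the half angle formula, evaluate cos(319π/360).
cos(319π/360) = -√((1 + cos 319π/180)/2) = -0.9367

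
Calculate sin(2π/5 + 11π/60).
sin(2π/5 + 11π/60) = sin 2π/5 cos 11π/60 + cos 2π/5 sin 11π/60 = (√6+√2)/4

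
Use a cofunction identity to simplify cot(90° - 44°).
cot(90° - 44°) = tan(44°)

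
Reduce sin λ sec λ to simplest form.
sin λ sec λ = tan λ (using Reciprocal + quotient)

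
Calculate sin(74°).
sin(74°) = 0.9613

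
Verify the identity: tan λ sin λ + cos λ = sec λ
LHS = sin²λ/cos λ + cos λ = (sin²λ + cos²λ)/cos λ = 1/cos λ = sec λ = RHS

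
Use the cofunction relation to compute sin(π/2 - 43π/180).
sin(π/2 - 43π/180) = cos(43π/180) = 0.7314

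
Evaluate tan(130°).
tan(130°) = -1.192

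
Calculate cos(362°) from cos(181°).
cos(362°) = cos²181° - sin²181° = 0.9994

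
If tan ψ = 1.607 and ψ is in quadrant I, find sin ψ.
sin ψ = 0.849 (using tan²ψ + 1 = sec²ψ)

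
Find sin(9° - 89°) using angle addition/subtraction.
sin(9° - 89°) = sin 9° cos 89° - cos 9° sin 89° = -0.9848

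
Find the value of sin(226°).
sin(226°) = -0.7193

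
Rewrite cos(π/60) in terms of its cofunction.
cos(π/60) = sin(π/2 - π/60) = sin(29π/60)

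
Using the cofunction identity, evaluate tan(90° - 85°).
tan(90° - 85°) = cot(85°) = 0.08749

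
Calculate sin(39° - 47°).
sin(39° - 47°) = sin 39° cos 47° - cos 39° sin 47° = -0.1392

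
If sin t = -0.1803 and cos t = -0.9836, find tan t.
tan t = sin t / cos t = 0.1833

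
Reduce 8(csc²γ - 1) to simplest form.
8(csc²γ - 1) = 8(cot²γ) (using Pythagorean identity)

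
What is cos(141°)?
cos(141°) = -0.7771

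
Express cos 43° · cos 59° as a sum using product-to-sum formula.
cos 43° cos 59° = (1/2)[cos(43°-59°) + cos(43°+59°)]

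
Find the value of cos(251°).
cos(251°) = -0.3256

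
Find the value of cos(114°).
cos(114°) = -0.4067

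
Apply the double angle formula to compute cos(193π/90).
cos(193π/90) = 2cos²193π/180 - 1 = 0.8988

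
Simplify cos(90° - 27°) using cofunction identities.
cos(90° - 27°) = sin(27°)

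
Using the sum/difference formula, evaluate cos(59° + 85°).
cos(59° + 85°) = cos 59° cos 85° - sin 59° sin 85° = -0.809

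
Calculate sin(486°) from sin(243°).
sin(486°) = 2 sin 243° cos 243° = 0.809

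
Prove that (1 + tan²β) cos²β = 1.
LHS = sec²β · cos²β = (1/cos²β) · cos²β = 1 = RHS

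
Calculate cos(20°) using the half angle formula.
cos(20°) = √((1 + cos 40°)/2) = 0.9397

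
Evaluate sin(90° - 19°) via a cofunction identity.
sin(90° - 19°) = cos(19°) = 0.9455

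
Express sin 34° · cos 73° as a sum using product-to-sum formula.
sin 34° cos 73° = (1/2)[sin(34°+73°) + sin(34°-73°)]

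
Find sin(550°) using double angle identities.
sin(550°) = 2 sin 275° cos 275° = -0.1736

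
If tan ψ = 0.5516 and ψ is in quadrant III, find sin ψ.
sin ψ = -0.483 (using tan²ψ + 1 = sec²ψ)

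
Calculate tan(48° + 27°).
tan(48° + 27°) = (tan 48° + tan 27°)/(1 - tan 48° tan 27°) = 2+√3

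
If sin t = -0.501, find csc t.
csc t = 1/sin t = -1.996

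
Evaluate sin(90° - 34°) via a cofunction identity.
sin(90° - 34°) = cos(34°) = 0.829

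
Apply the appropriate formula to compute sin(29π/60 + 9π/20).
sin(29π/60 + 9π/20) = sin 29π/60 cos 9π/20 + cos 29π/60 sin 9π/20 = 0.2079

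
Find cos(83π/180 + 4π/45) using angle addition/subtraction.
cos(83π/180 + 4π/45) = cos 83π/180 cos 4π/45 - sin 83π/180 sin 4π/45 = -0.1564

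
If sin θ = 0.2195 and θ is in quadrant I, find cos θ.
cos θ = 0.9756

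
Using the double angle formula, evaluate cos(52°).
cos(52°) = 2cos²26° - 1 = 0.6157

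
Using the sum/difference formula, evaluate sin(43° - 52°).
sin(43° - 52°) = sin 43° cos 52° - cos 43° sin 52° = -0.1564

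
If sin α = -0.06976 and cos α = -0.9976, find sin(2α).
sin(2α) = 2 sin α cos α = 0.1392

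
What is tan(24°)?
tan(24°) = 0.4452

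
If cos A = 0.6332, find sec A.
sec A = 1/cos A = 1.579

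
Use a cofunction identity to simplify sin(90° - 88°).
sin(90° - 88°) = cos(88°)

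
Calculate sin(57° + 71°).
sin(57° + 71°) = sin 57° cos 71° + cos 57° sin 71° = 0.788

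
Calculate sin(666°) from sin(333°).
sin(666°) = 2 sin 333° cos 333° = -0.809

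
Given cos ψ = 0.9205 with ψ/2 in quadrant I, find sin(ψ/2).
sin(ψ/2) = ±√((1 - cos ψ)/2); positive since ψ/2 ∈ QI, so sin(ψ/2) = 0.1994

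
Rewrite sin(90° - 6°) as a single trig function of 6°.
sin(90° - 6°) = cos(6°)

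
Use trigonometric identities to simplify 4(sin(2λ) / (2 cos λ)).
4(sin(2λ) / (2 cos λ)) = 4(sin λ) (using Double angle)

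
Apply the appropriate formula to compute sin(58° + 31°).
sin(58° + 31°) = sin 58° cos 31° + cos 58° sin 31° = 0.9998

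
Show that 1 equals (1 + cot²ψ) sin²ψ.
RHS = csc²ψ · sin²ψ = (1/sin²ψ) · sin²ψ = 1 = LHS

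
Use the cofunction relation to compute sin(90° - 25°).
sin(90° - 25°) = cos(25°) = 0.9063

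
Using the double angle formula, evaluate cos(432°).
cos(432°) = cos²216° - sin²216° = 0.309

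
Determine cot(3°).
cot(3°) = 19.08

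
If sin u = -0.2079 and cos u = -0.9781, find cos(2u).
cos(2u) = cos²u - sin²u = 0.9135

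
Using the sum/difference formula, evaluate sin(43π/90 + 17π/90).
sin(43π/90 + 17π/90) = sin 43π/90 cos 17π/90 + cos 43π/90 sin 17π/90 = √3/2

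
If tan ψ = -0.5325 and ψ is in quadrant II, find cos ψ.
cos ψ = -0.8827 (using tan²ψ + 1 = sec²ψ)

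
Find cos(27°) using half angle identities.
cos(27°) = √((1 + cos 54°)/2) = 0.891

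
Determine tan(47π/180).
tan(47π/180) = 1.072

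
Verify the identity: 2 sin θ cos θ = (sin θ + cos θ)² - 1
RHS = sin²θ + 2 sin θ cos θ + cos²θ - 1 = (sin²θ + cos²θ) + 2 sin θ cos θ - 1 = 1 + 2 sin θ cos θ - 1 = 2 sin θ cos θ = LHS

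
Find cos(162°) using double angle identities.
cos(162°) = cos²81° - sin²81° = -0.9511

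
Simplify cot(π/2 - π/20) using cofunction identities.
cot(π/2 - π/20) = tan(π/20)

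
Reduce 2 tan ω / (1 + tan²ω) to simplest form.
2 tan ω / (1 + tan²ω) = sin(2ω) (using Double angle)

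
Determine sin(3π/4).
sin(3π/4) = √2/2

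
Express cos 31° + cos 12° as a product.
cos 31° + cos 12° = 2 cos(21.5°) cos(9.5°)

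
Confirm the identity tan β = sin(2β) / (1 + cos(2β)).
RHS = 2 sin β cos β / (2cos²β) = sin β/cos β = tan β = LHS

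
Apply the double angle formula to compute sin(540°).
sin(540°) = 2 sin 270° cos 270° = 0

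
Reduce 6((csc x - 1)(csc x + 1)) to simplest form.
6((csc x - 1)(csc x + 1)) = 6(cot²x) (using Diff. of squares)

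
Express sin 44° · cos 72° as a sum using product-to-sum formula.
sin 44° cos 72° = (1/2)[sin(44°+72°) + sin(44°-72°)]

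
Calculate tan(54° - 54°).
tan(54° - 54°) = (tan 54° - tan 54°)/(1 + tan 54° tan 54°) = 0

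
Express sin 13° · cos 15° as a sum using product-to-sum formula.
sin 13° cos 15° = (1/2)[sin(13°+15°) + sin(13°-15°)]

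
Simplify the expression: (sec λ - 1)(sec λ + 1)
(sec λ - 1)(sec λ + 1) = tan²λ (using Diff. of squares)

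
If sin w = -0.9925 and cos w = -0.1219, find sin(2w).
sin(2w) = 2 sin w cos w = 0.242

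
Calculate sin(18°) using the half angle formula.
sin(18°) = √((1 - cos 36°)/2) = 0.309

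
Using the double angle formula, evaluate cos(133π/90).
cos(133π/90) = cos²133π/180 - sin²133π/180 = -0.06976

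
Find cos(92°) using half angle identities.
cos(92°) = -√((1 + cos 184°)/2) = -0.0349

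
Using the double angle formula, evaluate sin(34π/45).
sin(34π/45) = 2 sin 17π/45 cos 17π/45 = 0.6947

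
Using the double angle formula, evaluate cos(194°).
cos(194°) = cos²97° - sin²97° = -0.9703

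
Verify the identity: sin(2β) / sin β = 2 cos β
LHS = 2 sin β cos β / sin β = 2 cos β = RHS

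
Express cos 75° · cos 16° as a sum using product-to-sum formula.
cos 75° cos 16° = (1/2)[cos(75°-16°) + cos(75°+16°)]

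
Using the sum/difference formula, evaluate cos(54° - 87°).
cos(54° - 87°) = cos 54° cos 87° + sin 54° sin 87° = 0.8387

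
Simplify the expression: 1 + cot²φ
1 + cot²φ = csc²φ (using Pythagorean identity)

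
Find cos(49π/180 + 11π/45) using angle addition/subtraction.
cos(49π/180 + 11π/45) = cos 49π/180 cos 11π/45 - sin 49π/180 sin 11π/45 = -0.05234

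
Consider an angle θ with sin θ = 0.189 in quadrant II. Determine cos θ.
cos θ = ±√(1 - sin²θ) = -0.982 (negative in QII)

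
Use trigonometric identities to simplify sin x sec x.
sin x sec x = tan x (using Reciprocal + quotient)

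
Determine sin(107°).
sin(107°) = 0.9563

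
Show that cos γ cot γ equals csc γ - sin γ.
RHS = 1/sin γ - sin γ = (1 - sin²γ)/sin γ = cos²γ/sin γ = cos γ · (cos γ/sin γ) = cos γ cot γ = LHS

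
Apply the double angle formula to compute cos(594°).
cos(594°) = cos²297° - sin²297° = -0.5878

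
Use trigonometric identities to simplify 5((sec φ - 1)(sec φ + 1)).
5((sec φ - 1)(sec φ + 1)) = 5(tan²φ) (using Diff. of squares)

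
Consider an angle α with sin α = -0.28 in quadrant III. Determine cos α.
cos α = ±√(1 - sin²α) = -0.96 (negative in QIII)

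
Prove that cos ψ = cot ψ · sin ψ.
RHS = (cos ψ/sin ψ) · sin ψ = cos ψ = LHS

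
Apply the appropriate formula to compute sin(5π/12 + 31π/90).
sin(5π/12 + 31π/90) = sin 5π/12 cos 31π/90 + cos 5π/12 sin 31π/90 = 0.682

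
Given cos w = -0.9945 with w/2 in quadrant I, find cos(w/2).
cos(w/2) = ±√((1 + cos w)/2); positive since w/2 ∈ QI, so cos(w/2) = 0.05244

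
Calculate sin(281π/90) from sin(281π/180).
sin(281π/90) = 2 sin 281π/180 cos 281π/180 = -0.3746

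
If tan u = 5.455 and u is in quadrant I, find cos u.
cos u = 0.1803 (using tan²u + 1 = sec²u)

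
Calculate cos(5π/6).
cos(5π/6) = -√3/2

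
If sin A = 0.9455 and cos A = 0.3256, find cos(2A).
cos(2A) = cos²A - sin²A = -0.788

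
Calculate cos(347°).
cos(347°) = 0.9744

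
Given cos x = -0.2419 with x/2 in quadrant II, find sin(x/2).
sin(x/2) = ±√((1 - cos x)/2); positive since x/2 ∈ QII, so sin(x/2) = 0.788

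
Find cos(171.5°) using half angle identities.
cos(171.5°) = -√((1 + cos 343°)/2) = -0.989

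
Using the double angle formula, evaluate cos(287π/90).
cos(287π/90) = cos²287π/180 - sin²287π/180 = -0.829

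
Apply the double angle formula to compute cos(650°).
cos(650°) = cos²325° - sin²325° = 0.342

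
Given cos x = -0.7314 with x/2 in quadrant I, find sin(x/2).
sin(x/2) = ±√((1 - cos x)/2); positive since x/2 ∈ QI, so sin(x/2) = 0.9304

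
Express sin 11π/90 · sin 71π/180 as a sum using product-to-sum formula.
sin 11π/90 sin 71π/180 = (1/2)[cos(11π/90-71π/180) - cos(11π/90+71π/180)]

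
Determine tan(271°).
tan(271°) = -57.29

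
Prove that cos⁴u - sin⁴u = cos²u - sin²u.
LHS = (cos²u - sin²u)(cos²u + sin²u) = (cos²u - sin²u) · 1 = cos²u - sin²u = RHS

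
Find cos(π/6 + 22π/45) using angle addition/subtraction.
cos(π/6 + 22π/45) = cos π/6 cos 22π/45 - sin π/6 sin 22π/45 = -0.4695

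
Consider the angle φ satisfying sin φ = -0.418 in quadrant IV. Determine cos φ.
cos φ = √(1 - sin²φ) = 0.9084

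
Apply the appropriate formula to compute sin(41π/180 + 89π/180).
sin(41π/180 + 89π/180) = sin 41π/180 cos 89π/180 + cos 41π/180 sin 89π/180 = 0.766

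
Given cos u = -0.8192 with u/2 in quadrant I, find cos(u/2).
cos(u/2) = ±√((1 + cos u)/2); positive since u/2 ∈ QI, so cos(u/2) = 0.3007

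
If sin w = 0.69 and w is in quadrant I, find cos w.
cos w = 0.7238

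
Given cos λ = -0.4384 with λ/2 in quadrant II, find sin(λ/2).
sin(λ/2) = ±√((1 - cos λ)/2); positive since λ/2 ∈ QII, so sin(λ/2) = 0.8481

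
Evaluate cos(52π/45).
cos(52π/45) = -0.8829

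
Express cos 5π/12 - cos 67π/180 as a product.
cos 5π/12 - cos 67π/180 = -2 sin(71π/180) sin(π/45)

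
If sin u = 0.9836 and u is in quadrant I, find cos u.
cos u = 0.1804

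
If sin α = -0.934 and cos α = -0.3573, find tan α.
tan α = sin α / cos α = 2.614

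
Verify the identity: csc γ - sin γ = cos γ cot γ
LHS = 1/sin γ - sin γ = (1 - sin²γ)/sin γ = cos²γ/sin γ = cos γ · (cos γ/sin γ) = cos γ cot γ = RHS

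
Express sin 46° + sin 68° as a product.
sin 46° + sin 68° = 2 sin(57°) cos(-11°)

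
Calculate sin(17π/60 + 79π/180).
sin(17π/60 + 79π/180) = sin 17π/60 cos 79π/180 + cos 17π/60 sin 79π/180 = 0.766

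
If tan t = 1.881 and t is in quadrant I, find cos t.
cos t = 0.4694 (using tan²t + 1 = sec²t)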